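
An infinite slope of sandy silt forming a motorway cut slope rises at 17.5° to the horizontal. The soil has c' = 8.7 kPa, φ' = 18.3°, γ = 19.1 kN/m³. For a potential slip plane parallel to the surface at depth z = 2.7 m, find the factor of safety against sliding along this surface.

FS = 1.64

For an infinite slope with a slip plane parallel to the surface (no pore pressure): FS = [c' + γz cos²β tanφ'] / [γz sinβ cosβ].
γz = 19.1·2.7 = 51.57 kN/m²
Numerator = 8.7 + 51.57·cos²17.5°·tan18.3° = 8.7 + 51.57·0.9096·0.3307 = 24.213 kPa
Denominator = 51.57·sin17.5°·cos17.5° = 51.57·0.3007·0.9537 = 14.790 kPa
FS = 24.213 / 14.790 = 1.637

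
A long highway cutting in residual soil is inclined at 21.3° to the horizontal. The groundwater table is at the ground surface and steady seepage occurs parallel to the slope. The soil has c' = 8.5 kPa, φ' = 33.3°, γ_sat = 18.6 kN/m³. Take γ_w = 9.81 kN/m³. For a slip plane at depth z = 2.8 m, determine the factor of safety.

FS = 1.28

With seepage parallel to the slope and the water table at the surface, the effective normal stress on the slip plane uses the buoyant unit weight γ' = γ_sat − γ_w while the driving shear stress uses γ_sat:
FS = [c' + γ' z cos²β tanφ'] / [γ_sat z sinβ cosβ]
γ' = 18.6 − 9.81 = 8.79 kN/m³
Numerator = 8.5 + 8.79·2.8·cos²21.3°·tan33.3° = 8.5 + 8.79·2.8·0.8680·0.6569 = 22.534 kPa
Denominator = 18.6·2.8·sin21.3°·cos21.3° = 18.6·2.8·0.3633·0.9317 = 17.626 kPa
FS = 22.534 / 17.626 = 1.278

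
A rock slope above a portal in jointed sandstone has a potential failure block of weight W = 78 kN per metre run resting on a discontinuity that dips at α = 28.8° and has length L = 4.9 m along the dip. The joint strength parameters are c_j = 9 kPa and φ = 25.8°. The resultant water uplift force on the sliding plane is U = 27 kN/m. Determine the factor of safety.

FS = 1.71

Resolving the block weight along and normal to the plane and applying the Mohr–Coulomb strength on the joint:
N' = W cosα − U = 78·cos28.8° − 27 = 41.4 kN/m
Driving force T = W sinα = 78·sin28.8° = 37.6 kN/m
Resisting force R = c_j·L + N'·tanφ = 9·4.9 + 41.4·tan25.8° = 44.1 + 20.0 = 64.1 kN/m
FS = R / T = 64.1 / 37.6 = 1.706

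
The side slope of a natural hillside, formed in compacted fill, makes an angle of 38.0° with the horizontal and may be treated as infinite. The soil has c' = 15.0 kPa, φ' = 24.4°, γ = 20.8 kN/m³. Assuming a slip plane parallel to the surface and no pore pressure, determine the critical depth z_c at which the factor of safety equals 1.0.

Setting FS = 1.00 in FS = [c' + γz cos²β tanφ'] / [γz sinβ cosβ] and solving for z:
z = c' / [γ cosβ (FS·sinβ − cosβ·tanφ')]
  = 15.0 / [20.8·cos38.0°·(1.00·sin38.0° − cos38.0°·tan24.4°)]
  = 15.0 / [20.8·0.7880·(1.00·0.6157 − 0.7880·0.4536)]
  = 15.0 / 4.2321 = 3.544 m

z_c = 3.54 m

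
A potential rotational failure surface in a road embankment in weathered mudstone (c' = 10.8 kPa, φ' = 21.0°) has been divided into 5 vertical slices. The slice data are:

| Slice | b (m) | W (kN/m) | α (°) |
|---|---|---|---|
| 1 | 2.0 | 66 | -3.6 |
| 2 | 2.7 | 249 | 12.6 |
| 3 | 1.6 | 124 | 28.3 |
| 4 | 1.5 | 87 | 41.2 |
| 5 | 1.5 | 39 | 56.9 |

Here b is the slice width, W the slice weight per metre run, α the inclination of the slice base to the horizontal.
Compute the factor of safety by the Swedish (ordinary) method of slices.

FS = 1.59

Ordinary method of slices: FS = Σ[c'·Δl_i + (W_i cosα_i)·tanφ'] / Σ W_i sinα_i, with Δl_i = b_i / cosα_i.
Slice 1: Δl = 2.0/cos(-3.6°) = 2.004 m; N'_1 = 66·cos(-3.6°) = 65.9; c'Δl = 21.64; W sinα = -4.1
Slice 2: Δl = 2.7/cos12.6° = 2.767 m; N'_2 = 249·cos12.6° = 243.0; c'Δl = 29.88; W sinα = 54.3
Slice 3: Δl = 1.6/cos28.3° = 1.817 m; N'_3 = 124·cos28.3° = 109.2; c'Δl = 19.63; W sinα = 58.8
Slice 4: Δl = 1.5/cos41.2° = 1.994 m; N'_4 = 87·cos41.2° = 65.5; c'Δl = 21.53; W sinα = 57.3
Slice 5: Δl = 1.5/cos56.9° = 2.747 m; N'_5 = 39·cos56.9° = 21.3; c'Δl = 29.66; W sinα = 32.7
Σc'Δl = 122.3 kN/m; ΣN' = 504.8 kN/m; ΣW sinα = 198.9 kN/m
Resisting = 122.3 + 504.8·tan21.0° = 122.3 + 193.8 = 316.1 kN/m
FS = 316.1 / 198.9 = 1.589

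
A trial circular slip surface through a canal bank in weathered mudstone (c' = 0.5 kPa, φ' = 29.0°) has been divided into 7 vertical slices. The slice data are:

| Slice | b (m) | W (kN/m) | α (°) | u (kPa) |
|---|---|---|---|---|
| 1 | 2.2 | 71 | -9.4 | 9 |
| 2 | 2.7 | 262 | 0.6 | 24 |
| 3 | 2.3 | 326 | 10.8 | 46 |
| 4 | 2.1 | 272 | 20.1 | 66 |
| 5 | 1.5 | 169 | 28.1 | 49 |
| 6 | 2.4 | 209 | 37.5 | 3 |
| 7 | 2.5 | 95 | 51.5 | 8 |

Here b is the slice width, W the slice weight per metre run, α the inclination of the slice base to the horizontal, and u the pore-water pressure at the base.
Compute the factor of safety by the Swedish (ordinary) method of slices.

FS = 1.08

Ordinary method of slices: FS = Σ[c'·Δl_i + (W_i cosα_i − u_i·Δl_i)·tanφ'] / Σ W_i sinα_i, with Δl_i = b_i / cosα_i.
Slice 1: Δl = 2.2/cos(-9.4°) = 2.230 m; N'_1 = 71·cos(-9.4°) − 9·2.230 = 50.0; c'Δl = 1.11; W sinα = -11.6
Slice 2: Δl = 2.7/cos0.6° = 2.700 m; N'_2 = 262·cos0.6° − 24·2.700 = 197.2; c'Δl = 1.35; W sinα = 2.7
Slice 3: Δl = 2.3/cos10.8° = 2.341 m; N'_3 = 326·cos10.8° − 46·2.341 = 212.5; c'Δl = 1.17; W sinα = 61.1
Slice 4: Δl = 2.1/cos20.1° = 2.236 m; N'_4 = 272·cos20.1° − 66·2.236 = 107.8; c'Δl = 1.12; W sinα = 93.5
Slice 5: Δl = 1.5/cos28.1° = 1.700 m; N'_5 = 169·cos28.1° − 49·1.700 = 65.8; c'Δl = 0.85; W sinα = 79.6
Slice 6: Δl = 2.4/cos37.5° = 3.025 m; N'_6 = 209·cos37.5° − 3·3.025 = 156.7; c'Δl = 1.51; W sinα = 127.2
Slice 7: Δl = 2.5/cos51.5° = 4.016 m; N'_7 = 95·cos51.5° − 8·4.016 = 27.0; c'Δl = 2.01; W sinα = 74.3
Σc'Δl = 9.1 kN/m; ΣN' = 817.0 kN/m; ΣW sinα = 426.9 kN/m
Resisting = 9.1 + 817.0·tan29.0° = 9.1 + 452.9 = 462.0 kN/m
FS = 462.0 / 426.9 = 1.082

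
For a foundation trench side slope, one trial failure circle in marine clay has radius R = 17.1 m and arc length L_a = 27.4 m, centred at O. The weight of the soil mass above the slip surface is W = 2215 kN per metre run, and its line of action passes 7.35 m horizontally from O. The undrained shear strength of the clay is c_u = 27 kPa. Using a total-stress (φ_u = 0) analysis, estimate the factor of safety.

Taking moments about the centre O, the resisting moment is provided by the undrained shear strength acting along the arc:
M_R = c_u·L_a·R = 27·27.40·17.1 = 12650.6 kN·m/m
M_D = W·d = 2215·7.35 = 16280.2 kN·m/m
FS = M_R / M_D = 12650.6 / 16280.2 = 0.777

FS = 0.78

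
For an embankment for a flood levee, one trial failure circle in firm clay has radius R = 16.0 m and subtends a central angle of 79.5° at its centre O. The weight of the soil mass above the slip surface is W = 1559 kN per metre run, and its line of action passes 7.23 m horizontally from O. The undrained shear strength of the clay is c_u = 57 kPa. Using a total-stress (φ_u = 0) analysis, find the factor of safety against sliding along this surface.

Taking moments about the centre O, the resisting moment is provided by the undrained shear strength acting along the arc:
Arc length L_a = R·θ = 16.0·(79.5°·π/180) = 16.0·1.3875 = 22.20 m
M_R = c_u·L_a·R = 57·22.20·16.0 = 20246.9 kN·m/m
M_D = W·d = 1559·7.23 = 11271.6 kN·m/m
FS = M_R / M_D = 20246.9 / 11271.6 = 1.796

FS = 1.80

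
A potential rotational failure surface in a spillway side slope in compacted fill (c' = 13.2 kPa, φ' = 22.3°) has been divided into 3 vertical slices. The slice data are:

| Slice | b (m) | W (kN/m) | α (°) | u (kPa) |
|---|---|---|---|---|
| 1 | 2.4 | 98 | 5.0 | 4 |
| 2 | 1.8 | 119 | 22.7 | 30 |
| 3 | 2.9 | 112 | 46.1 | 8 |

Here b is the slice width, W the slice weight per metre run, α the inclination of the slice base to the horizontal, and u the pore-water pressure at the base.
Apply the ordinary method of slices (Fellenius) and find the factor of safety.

FS = 1.39

Ordinary method of slices: FS = Σ[c'·Δl_i + (W_i cosα_i − u_i·Δl_i)·tanφ'] / Σ W_i sinα_i, with Δl_i = b_i / cosα_i.
Slice 1: Δl = 2.4/cos5.0° = 2.409 m; N'_1 = 98·cos5.0° − 4·2.409 = 88.0; c'Δl = 31.80; W sinα = 8.5
Slice 2: Δl = 1.8/cos22.7° = 1.951 m; N'_2 = 119·cos22.7° − 30·1.951 = 51.2; c'Δl = 25.76; W sinα = 45.9
Slice 3: Δl = 2.9/cos46.1° = 4.182 m; N'_3 = 112·cos46.1° − 8·4.182 = 44.2; c'Δl = 55.21; W sinα = 80.7
Σc'Δl = 112.8 kN/m; ΣN' = 183.4 kN/m; ΣW sinα = 135.2 kN/m
Resisting = 112.8 + 183.4·tan22.3° = 112.8 + 75.2 = 188.0 kN/m
FS = 188.0 / 135.2 = 1.391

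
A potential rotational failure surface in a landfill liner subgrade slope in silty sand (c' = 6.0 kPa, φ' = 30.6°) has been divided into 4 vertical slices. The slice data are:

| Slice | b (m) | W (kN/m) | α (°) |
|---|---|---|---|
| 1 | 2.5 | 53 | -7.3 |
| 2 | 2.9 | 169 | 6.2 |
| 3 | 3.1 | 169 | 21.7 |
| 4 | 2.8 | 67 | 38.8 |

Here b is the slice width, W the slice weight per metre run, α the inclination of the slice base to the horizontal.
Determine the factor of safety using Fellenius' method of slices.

FS = 2.83

Ordinary method of slices: FS = Σ[c'·Δl_i + (W_i cosα_i)·tanφ'] / Σ W_i sinα_i, with Δl_i = b_i / cosα_i.
Slice 1: Δl = 2.5/cos(-7.3°) = 2.520 m; N'_1 = 53·cos(-7.3°) = 52.6; c'Δl = 15.12; W sinα = -6.7
Slice 2: Δl = 2.9/cos6.2° = 2.917 m; N'_2 = 169·cos6.2° = 168.0; c'Δl = 17.50; W sinα = 18.3
Slice 3: Δl = 3.1/cos21.7° = 3.336 m; N'_3 = 169·cos21.7° = 157.0; c'Δl = 20.02; W sinα = 62.5
Slice 4: Δl = 2.8/cos38.8° = 3.593 m; N'_4 = 67·cos38.8° = 52.2; c'Δl = 21.56; W sinα = 42.0
Σc'Δl = 74.2 kN/m; ΣN' = 429.8 kN/m; ΣW sinα = 116.0 kN/m
Resisting = 74.2 + 429.8·tan30.6° = 74.2 + 254.2 = 328.4 kN/m
FS = 328.4 / 116.0 = 2.831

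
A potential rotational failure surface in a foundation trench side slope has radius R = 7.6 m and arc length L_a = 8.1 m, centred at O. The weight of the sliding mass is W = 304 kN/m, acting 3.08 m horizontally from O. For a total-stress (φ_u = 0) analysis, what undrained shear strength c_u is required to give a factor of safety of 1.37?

FS = c_u·L_a·R / (W·d), so c_u = FS·W·d / (L_a·R).
c_u = 1.37·304·3.08 / (8.10·7.6) = 1282.8 / 61.56 = 20.84 kPa

c_u = 20.8 kPa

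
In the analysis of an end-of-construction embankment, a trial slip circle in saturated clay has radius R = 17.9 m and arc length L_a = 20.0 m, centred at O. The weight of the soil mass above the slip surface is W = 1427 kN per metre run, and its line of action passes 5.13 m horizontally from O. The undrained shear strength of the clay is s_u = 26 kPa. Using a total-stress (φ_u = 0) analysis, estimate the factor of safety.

Taking moments about the centre O, the resisting moment is provided by the undrained shear strength acting along the arc:
M_R = s_u·L_a·R = 26·20.00·17.9 = 9308.0 kN·m/m
M_D = W·d = 1427·5.13 = 7320.5 kN·m/m
FS = M_R / M_D = 9308.0 / 7320.5 = 1.271

FS = 1.27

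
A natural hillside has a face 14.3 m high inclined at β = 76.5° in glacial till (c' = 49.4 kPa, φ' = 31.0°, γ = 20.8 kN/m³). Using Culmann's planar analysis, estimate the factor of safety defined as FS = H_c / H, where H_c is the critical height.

FS = 1.85

H_c = (4c'/γ) · sinβ cosφ' / [1 − cos(β − φ')]
    = (4·49.4/20.8) · sin76.5°·cos31.0° / [1 − cos45.5°]
    = 9.500 · 0.8335 / 0.2991 = 26.47 m
FS = H_c / H = 26.47 / 14.3 = 1.851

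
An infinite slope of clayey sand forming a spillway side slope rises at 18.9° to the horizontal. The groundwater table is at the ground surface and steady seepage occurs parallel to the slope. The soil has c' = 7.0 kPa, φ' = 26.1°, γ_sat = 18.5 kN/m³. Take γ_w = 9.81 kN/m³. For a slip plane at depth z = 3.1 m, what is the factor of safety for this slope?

With seepage parallel to the slope and the water table at the surface, the effective normal stress on the slip plane uses the buoyant unit weight γ' = γ_sat − γ_w while the driving shear stress uses γ_sat:
FS = [c' + γ' z cos²β tanφ'] / [γ_sat z sinβ cosβ]
γ' = 18.5 − 9.81 = 8.69 kN/m³
Numerator = 7.0 + 8.69·3.1·cos²18.9°·tan26.1° = 7.0 + 8.69·3.1·0.8951·0.4899 = 18.813 kPa
Denominator = 18.5·3.1·sin18.9°·cos18.9° = 18.5·3.1·0.3239·0.9461 = 17.575 kPa
FS = 18.813 / 17.575 = 1.070

FS = 1.07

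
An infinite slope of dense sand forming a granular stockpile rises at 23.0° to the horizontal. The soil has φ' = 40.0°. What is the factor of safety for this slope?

FS = 1.98

For a dry cohesionless infinite slope the factor of safety is FS = tanφ' / tanβ.
FS = tan40.0° / tan23.0° = 0.8391 / 0.4245 = 1.977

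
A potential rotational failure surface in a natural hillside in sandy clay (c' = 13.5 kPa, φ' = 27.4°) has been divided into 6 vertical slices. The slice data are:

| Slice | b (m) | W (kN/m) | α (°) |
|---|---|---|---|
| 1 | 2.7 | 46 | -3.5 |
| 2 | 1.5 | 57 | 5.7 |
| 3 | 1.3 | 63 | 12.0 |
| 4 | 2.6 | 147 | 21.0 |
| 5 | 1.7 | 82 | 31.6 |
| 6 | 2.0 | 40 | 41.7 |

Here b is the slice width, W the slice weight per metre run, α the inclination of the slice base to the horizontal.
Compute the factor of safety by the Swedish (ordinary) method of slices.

FS = 2.77

Ordinary method of slices: FS = Σ[c'·Δl_i + (W_i cosα_i)·tanφ'] / Σ W_i sinα_i, with Δl_i = b_i / cosα_i.
Slice 1: Δl = 2.7/cos(-3.5°) = 2.705 m; N'_1 = 46·cos(-3.5°) = 45.9; c'Δl = 36.52; W sinα = -2.8
Slice 2: Δl = 1.5/cos5.7° = 1.507 m; N'_2 = 57·cos5.7° = 56.7; c'Δl = 20.35; W sinα = 5.7
Slice 3: Δl = 1.3/cos12.0° = 1.329 m; N'_3 = 63·cos12.0° = 61.6; c'Δl = 17.94; W sinα = 13.1
Slice 4: Δl = 2.6/cos21.0° = 2.785 m; N'_4 = 147·cos21.0° = 137.2; c'Δl = 37.60; W sinα = 52.7
Slice 5: Δl = 1.7/cos31.6° = 1.996 m; N'_5 = 82·cos31.6° = 69.8; c'Δl = 26.95; W sinα = 43.0
Slice 6: Δl = 2.0/cos41.7° = 2.679 m; N'_6 = 40·cos41.7° = 29.9; c'Δl = 36.16; W sinα = 26.6
Σc'Δl = 175.5 kN/m; ΣN' = 401.2 kN/m; ΣW sinα = 138.2 kN/m
Resisting = 175.5 + 401.2·tan27.4° = 175.5 + 208.0 = 383.5 kN/m
FS = 383.5 / 138.2 = 2.775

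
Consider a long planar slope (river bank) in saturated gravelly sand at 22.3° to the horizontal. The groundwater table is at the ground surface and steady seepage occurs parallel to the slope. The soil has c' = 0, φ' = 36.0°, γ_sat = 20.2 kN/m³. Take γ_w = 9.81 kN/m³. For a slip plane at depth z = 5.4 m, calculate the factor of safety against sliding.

FS = 0.91

With seepage parallel to the slope and the water table at the surface, the effective normal stress on the slip plane uses the buoyant unit weight γ' = γ_sat − γ_w while the driving shear stress uses γ_sat:
FS = [c' + γ' z cos²β tanφ'] / [γ_sat z sinβ cosβ]
(For c' = 0 this reduces to FS = (γ'/γ_sat)·tanφ'/tanβ.)
γ' = 20.2 − 9.81 = 10.39 kN/m³
Numerator = 0.0 + 10.39·5.4·cos²22.3°·tan36.0° = 0.0 + 10.39·5.4·0.8560·0.7265 = 34.894 kPa
Denominator = 20.2·5.4·sin22.3°·cos22.3° = 20.2·5.4·0.3795·0.9252 = 38.295 kPa
FS = 34.894 / 38.295 = 0.911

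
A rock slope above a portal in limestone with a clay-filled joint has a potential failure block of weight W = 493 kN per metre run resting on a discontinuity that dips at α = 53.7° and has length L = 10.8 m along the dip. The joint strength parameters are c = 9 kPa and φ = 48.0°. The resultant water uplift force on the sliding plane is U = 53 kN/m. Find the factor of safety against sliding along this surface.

FS = 0.91

Resolving the block weight along and normal to the plane and applying the Mohr–Coulomb strength on the joint:
N' = W cosα − U = 493·cos53.7° − 53 = 238.9 kN/m
Driving force T = W sinα = 493·sin53.7° = 397.3 kN/m
Resisting force R = c·L + N'·tanφ = 9·10.8 + 238.9·tan48.0° = 97.2 + 265.3 = 362.5 kN/m
FS = R / T = 362.5 / 397.3 = 0.912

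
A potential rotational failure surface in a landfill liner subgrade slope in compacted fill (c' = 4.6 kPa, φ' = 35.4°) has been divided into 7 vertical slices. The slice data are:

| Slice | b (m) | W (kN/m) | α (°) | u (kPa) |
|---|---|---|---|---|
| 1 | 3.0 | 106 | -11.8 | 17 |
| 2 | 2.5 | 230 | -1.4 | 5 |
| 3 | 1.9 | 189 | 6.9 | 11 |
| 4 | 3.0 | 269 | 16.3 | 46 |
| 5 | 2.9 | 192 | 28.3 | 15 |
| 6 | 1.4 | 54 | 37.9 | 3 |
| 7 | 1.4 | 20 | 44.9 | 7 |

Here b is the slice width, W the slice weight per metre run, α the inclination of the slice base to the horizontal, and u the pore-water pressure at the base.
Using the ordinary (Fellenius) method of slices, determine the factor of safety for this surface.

FS = 2.79

Ordinary method of slices: FS = Σ[c'·Δl_i + (W_i cosα_i − u_i·Δl_i)·tanφ'] / Σ W_i sinα_i, with Δl_i = b_i / cosα_i.
Slice 1: Δl = 3.0/cos(-11.8°) = 3.065 m; N'_1 = 106·cos(-11.8°) − 17·3.065 = 51.7; c'Δl = 14.10; W sinα = -21.7
Slice 2: Δl = 2.5/cos(-1.4°) = 2.501 m; N'_2 = 230·cos(-1.4°) − 5·2.501 = 217.4; c'Δl = 11.50; W sinα = -5.6
Slice 3: Δl = 1.9/cos6.9° = 1.914 m; N'_3 = 189·cos6.9° − 11·1.914 = 166.6; c'Δl = 8.80; W sinα = 22.7
Slice 4: Δl = 3.0/cos16.3° = 3.126 m; N'_4 = 269·cos16.3° − 46·3.126 = 114.4; c'Δl = 14.38; W sinα = 75.5
Slice 5: Δl = 2.9/cos28.3° = 3.294 m; N'_5 = 192·cos28.3° − 15·3.294 = 119.6; c'Δl = 15.15; W sinα = 91.0
Slice 6: Δl = 1.4/cos37.9° = 1.774 m; N'_6 = 54·cos37.9° − 3·1.774 = 37.3; c'Δl = 8.16; W sinα = 33.2
Slice 7: Δl = 1.4/cos44.9° = 1.976 m; N'_7 = 20·cos44.9° − 7·1.976 = 0.3; c'Δl = 9.09; W sinα = 14.1
Σc'Δl = 81.2 kN/m; ΣN' = 707.3 kN/m; ΣW sinα = 209.2 kN/m
Resisting = 81.2 + 707.3·tan35.4° = 81.2 + 502.7 = 583.9 kN/m
FS = 583.9 / 209.2 = 2.791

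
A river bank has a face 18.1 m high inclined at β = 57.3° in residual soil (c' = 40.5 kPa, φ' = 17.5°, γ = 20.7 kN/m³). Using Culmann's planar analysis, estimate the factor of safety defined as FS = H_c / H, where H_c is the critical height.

FS = 1.50

H_c = (4c'/γ) · sinβ cosφ' / [1 − cos(β − φ')]
    = (4·40.5/20.7) · sin57.3°·cos17.5° / [1 − cos39.8°]
    = 7.826 · 0.8026 / 0.2317 = 27.11 m
FS = H_c / H = 27.11 / 18.1 = 1.498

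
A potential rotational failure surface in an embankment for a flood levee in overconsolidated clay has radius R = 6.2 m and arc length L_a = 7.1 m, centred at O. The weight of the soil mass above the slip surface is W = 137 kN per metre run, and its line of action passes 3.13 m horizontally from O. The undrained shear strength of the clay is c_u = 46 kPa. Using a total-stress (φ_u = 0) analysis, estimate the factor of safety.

Taking moments about the centre O, the resisting moment is provided by the undrained shear strength acting along the arc:
M_R = c_u·L_a·R = 46·7.10·6.2 = 2024.9 kN·m/m
M_D = W·d = 137·3.13 = 428.8 kN·m/m
FS = M_R / M_D = 2024.9 / 428.8 = 4.722

FS = 4.72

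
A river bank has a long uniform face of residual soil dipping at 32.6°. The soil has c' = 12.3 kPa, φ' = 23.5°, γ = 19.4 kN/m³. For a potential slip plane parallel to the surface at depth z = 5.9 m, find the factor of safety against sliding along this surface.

For an infinite slope with a slip plane parallel to the surface (no pore pressure): FS = [c' + γz cos²β tanφ'] / [γz sinβ cosβ].
γz = 19.4·5.9 = 114.46 kN/m²
Numerator = 12.3 + 114.46·cos²32.6°·tan23.5° = 12.3 + 114.46·0.7097·0.4348 = 47.622 kPa
Denominator = 114.46·sin32.6°·cos32.6° = 114.46·0.5388·0.8425 = 51.952 kPa
FS = 47.622 / 51.952 = 0.917

FS = 0.92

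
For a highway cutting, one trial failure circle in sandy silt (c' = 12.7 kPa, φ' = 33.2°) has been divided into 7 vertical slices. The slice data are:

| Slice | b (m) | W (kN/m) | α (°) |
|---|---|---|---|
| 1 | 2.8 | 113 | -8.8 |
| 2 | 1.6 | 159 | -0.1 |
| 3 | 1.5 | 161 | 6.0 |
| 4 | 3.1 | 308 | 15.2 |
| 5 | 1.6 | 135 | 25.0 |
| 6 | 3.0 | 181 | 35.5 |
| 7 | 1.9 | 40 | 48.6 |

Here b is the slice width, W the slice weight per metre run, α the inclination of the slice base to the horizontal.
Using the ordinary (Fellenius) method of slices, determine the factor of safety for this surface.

Ordinary method of slices: FS = Σ[c'·Δl_i + (W_i cosα_i)·tanφ'] / Σ W_i sinα_i, with Δl_i = b_i / cosα_i.
Slice 1: Δl = 2.8/cos(-8.8°) = 2.833 m; N'_1 = 113·cos(-8.8°) = 111.7; c'Δl = 35.98; W sinα = -17.3
Slice 2: Δl = 1.6/cos(-0.1°) = 1.600 m; N'_2 = 159·cos(-0.1°) = 159.0; c'Δl = 20.32; W sinα = -0.3
Slice 3: Δl = 1.5/cos6.0° = 1.508 m; N'_3 = 161·cos6.0° = 160.1; c'Δl = 19.15; W sinα = 16.8
Slice 4: Δl = 3.1/cos15.2° = 3.212 m; N'_4 = 308·cos15.2° = 297.2; c'Δl = 40.80; W sinα = 80.8
Slice 5: Δl = 1.6/cos25.0° = 1.765 m; N'_5 = 135·cos25.0° = 122.4; c'Δl = 22.42; W sinα = 57.1
Slice 6: Δl = 3.0/cos35.5° = 3.685 m; N'_6 = 181·cos35.5° = 147.4; c'Δl = 46.80; W sinα = 105.1
Slice 7: Δl = 1.9/cos48.6° = 2.873 m; N'_7 = 40·cos48.6° = 26.5; c'Δl = 36.49; W sinα = 30.0
Σc'Δl = 222.0 kN/m; ΣN' = 1024.2 kN/m; ΣW sinα = 272.2 kN/m
Resisting = 222.0 + 1024.2·tan33.2° = 222.0 + 670.2 = 892.2 kN/m
FS = 892.2 / 272.2 = 3.278

FS = 3.28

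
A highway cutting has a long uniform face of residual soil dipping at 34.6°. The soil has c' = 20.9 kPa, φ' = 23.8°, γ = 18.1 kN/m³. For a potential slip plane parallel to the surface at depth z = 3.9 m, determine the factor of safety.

For an infinite slope with a slip plane parallel to the surface (no pore pressure): FS = [c' + γz cos²β tanφ'] / [γz sinβ cosβ].
γz = 18.1·3.9 = 70.59 kN/m²
Numerator = 20.9 + 70.59·cos²34.6°·tan23.8° = 20.9 + 70.59·0.6776·0.4411 = 41.995 kPa
Denominator = 70.59·sin34.6°·cos34.6° = 70.59·0.5678·0.8231 = 32.995 kPa
FS = 41.995 / 32.995 = 1.273

FS = 1.27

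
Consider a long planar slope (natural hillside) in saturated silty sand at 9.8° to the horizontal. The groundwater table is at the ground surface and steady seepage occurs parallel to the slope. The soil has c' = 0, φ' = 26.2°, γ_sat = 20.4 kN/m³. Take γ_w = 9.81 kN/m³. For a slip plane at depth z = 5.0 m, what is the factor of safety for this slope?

FS = 1.48

With seepage parallel to the slope and the water table at the surface, the effective normal stress on the slip plane uses the buoyant unit weight γ' = γ_sat − γ_w while the driving shear stress uses γ_sat:
FS = [c' + γ' z cos²β tanφ'] / [γ_sat z sinβ cosβ]
(For c' = 0 this reduces to FS = (γ'/γ_sat)·tanφ'/tanβ.)
γ' = 20.4 − 9.81 = 10.59 kN/m³
Numerator = 0.0 + 10.59·5.0·cos²9.8°·tan26.2° = 0.0 + 10.59·5.0·0.9710·0.4921 = 25.300 kPa
Denominator = 20.4·5.0·sin9.8°·cos9.8° = 20.4·5.0·0.1702·0.9854 = 17.108 kPa
FS = 25.300 / 17.108 = 1.479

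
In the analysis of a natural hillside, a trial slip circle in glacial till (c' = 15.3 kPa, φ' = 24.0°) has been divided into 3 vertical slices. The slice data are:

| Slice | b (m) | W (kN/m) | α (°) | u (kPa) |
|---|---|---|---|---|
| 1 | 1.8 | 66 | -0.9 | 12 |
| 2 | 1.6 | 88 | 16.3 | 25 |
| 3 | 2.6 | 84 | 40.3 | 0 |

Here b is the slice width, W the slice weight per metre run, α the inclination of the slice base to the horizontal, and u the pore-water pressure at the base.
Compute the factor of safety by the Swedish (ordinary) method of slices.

FS = 2.21

Ordinary method of slices: FS = Σ[c'·Δl_i + (W_i cosα_i − u_i·Δl_i)·tanφ'] / Σ W_i sinα_i, with Δl_i = b_i / cosα_i.
Slice 1: Δl = 1.8/cos(-0.9°) = 1.800 m; N'_1 = 66·cos(-0.9°) − 12·1.800 = 44.4; c'Δl = 27.54; W sinα = -1.0
Slice 2: Δl = 1.6/cos16.3° = 1.667 m; N'_2 = 88·cos16.3° − 25·1.667 = 42.8; c'Δl = 25.51; W sinα = 24.7
Slice 3: Δl = 2.6/cos40.3° = 3.409 m; N'_3 = 84·cos40.3° − 0·3.409 = 64.1; c'Δl = 52.16; W sinα = 54.3
Σc'Δl = 105.2 kN/m; ΣN' = 151.2 kN/m; ΣW sinα = 78.0 kN/m
Resisting = 105.2 + 151.2·tan24.0° = 105.2 + 67.3 = 172.5 kN/m
FS = 172.5 / 78.0 = 2.212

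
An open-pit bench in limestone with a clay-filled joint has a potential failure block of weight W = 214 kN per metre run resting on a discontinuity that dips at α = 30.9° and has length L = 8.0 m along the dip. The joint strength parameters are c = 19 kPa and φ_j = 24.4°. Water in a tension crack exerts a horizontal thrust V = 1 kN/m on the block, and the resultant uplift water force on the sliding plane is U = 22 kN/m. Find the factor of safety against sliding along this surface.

FS = 2.03

Resolving the block weight along and normal to the plane and applying the Mohr–Coulomb strength on the joint:
N' = W cosα − U − V sinα = 214·cos30.9° − 22 − 1·sin30.9° = 161.1 kN/m
Driving force T = W sinα + V cosα = 214·sin30.9° + 1·cos30.9° = 110.8 kN/m
Resisting force R = c·L + N'·tanφ_j = 19·8.0 + 161.1·tan24.4° = 152.0 + 73.1 = 225.1 kN/m
FS = R / T = 225.1 / 110.8 = 2.032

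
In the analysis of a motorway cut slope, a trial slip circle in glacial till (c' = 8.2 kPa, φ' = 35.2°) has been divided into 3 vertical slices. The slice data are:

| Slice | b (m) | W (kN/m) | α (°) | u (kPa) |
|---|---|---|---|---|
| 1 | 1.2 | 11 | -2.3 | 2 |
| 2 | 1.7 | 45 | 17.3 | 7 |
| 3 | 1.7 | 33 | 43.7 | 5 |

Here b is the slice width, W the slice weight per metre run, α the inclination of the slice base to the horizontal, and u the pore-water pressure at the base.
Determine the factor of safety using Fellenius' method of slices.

FS = 2.23

Ordinary method of slices: FS = Σ[c'·Δl_i + (W_i cosα_i − u_i·Δl_i)·tanφ'] / Σ W_i sinα_i, with Δl_i = b_i / cosα_i.
Slice 1: Δl = 1.2/cos(-2.3°) = 1.201 m; N'_1 = 11·cos(-2.3°) − 2·1.201 = 8.6; c'Δl = 9.85; W sinα = -0.4
Slice 2: Δl = 1.7/cos17.3° = 1.781 m; N'_2 = 45·cos17.3° − 7·1.781 = 30.5; c'Δl = 14.60; W sinα = 13.4
Slice 3: Δl = 1.7/cos43.7° = 2.351 m; N'_3 = 33·cos43.7° − 5·2.351 = 12.1; c'Δl = 19.28; W sinα = 22.8
Σc'Δl = 43.7 kN/m; ΣN' = 51.2 kN/m; ΣW sinα = 35.7 kN/m
Resisting = 43.7 + 51.2·tan35.2° = 43.7 + 36.1 = 79.8 kN/m
FS = 79.8 / 35.7 = 2.234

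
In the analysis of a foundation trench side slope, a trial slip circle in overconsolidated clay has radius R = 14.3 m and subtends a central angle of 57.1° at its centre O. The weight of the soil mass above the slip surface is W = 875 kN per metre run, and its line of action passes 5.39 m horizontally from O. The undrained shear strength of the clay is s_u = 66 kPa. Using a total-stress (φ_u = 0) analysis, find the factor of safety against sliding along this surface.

FS = 2.85

Taking moments about the centre O, the resisting moment is provided by the undrained shear strength acting along the arc:
Arc length L_a = R·θ = 14.3·(57.1°·π/180) = 14.3·0.9966 = 14.25 m
M_R = s_u·L_a·R = 66·14.25·14.3 = 13450.2 kN·m/m
M_D = W·d = 875·5.39 = 4716.2 kN·m/m
FS = M_R / M_D = 13450.2 / 4716.2 = 2.852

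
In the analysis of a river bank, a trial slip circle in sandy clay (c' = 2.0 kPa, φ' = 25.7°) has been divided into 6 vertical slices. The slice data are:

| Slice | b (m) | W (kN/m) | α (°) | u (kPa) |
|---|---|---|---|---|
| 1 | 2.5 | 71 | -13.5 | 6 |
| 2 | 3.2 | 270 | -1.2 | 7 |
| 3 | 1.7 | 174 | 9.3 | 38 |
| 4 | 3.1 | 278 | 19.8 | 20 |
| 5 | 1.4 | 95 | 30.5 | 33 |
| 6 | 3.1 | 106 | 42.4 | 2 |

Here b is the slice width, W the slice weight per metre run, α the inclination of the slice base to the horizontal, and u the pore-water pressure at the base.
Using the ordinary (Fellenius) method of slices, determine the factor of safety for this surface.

Ordinary method of slices: FS = Σ[c'·Δl_i + (W_i cosα_i − u_i·Δl_i)·tanφ'] / Σ W_i sinα_i, with Δl_i = b_i / cosα_i.
Slice 1: Δl = 2.5/cos(-13.5°) = 2.571 m; N'_1 = 71·cos(-13.5°) − 6·2.571 = 53.6; c'Δl = 5.14; W sinα = -16.6
Slice 2: Δl = 3.2/cos(-1.2°) = 3.201 m; N'_2 = 270·cos(-1.2°) − 7·3.201 = 247.5; c'Δl = 6.40; W sinα = -5.7
Slice 3: Δl = 1.7/cos9.3° = 1.723 m; N'_3 = 174·cos9.3° − 38·1.723 = 106.3; c'Δl = 3.45; W sinα = 28.1
Slice 4: Δl = 3.1/cos19.8° = 3.295 m; N'_4 = 278·cos19.8° − 20·3.295 = 195.7; c'Δl = 6.59; W sinα = 94.2
Slice 5: Δl = 1.4/cos30.5° = 1.625 m; N'_5 = 95·cos30.5° − 33·1.625 = 28.2; c'Δl = 3.25; W sinα = 48.2
Slice 6: Δl = 3.1/cos42.4° = 4.198 m; N'_6 = 106·cos42.4° − 2·4.198 = 69.9; c'Δl = 8.40; W sinα = 71.5
Σc'Δl = 33.2 kN/m; ΣN' = 701.2 kN/m; ΣW sinα = 219.8 kN/m
Resisting = 33.2 + 701.2·tan25.7° = 33.2 + 337.5 = 370.7 kN/m
FS = 370.7 / 219.8 = 1.687

FS = 1.69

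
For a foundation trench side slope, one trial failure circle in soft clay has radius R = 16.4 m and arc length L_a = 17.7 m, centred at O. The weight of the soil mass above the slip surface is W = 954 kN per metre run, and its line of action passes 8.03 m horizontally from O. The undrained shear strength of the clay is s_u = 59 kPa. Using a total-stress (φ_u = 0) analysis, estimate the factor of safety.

FS = 2.24

Taking moments about the centre O, the resisting moment is provided by the undrained shear strength acting along the arc:
M_R = s_u·L_a·R = 59·17.70·16.4 = 17126.5 kN·m/m
M_D = W·d = 954·8.03 = 7660.6 kN·m/m
FS = M_R / M_D = 17126.5 / 7660.6 = 2.236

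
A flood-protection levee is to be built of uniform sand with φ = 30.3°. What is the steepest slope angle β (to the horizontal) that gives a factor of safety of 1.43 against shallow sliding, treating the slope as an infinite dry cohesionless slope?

β = 22.2°

For an infinite dry cohesionless slope FS = tanφ/tanβ, so tanβ = tanφ / FS.
tanβ = tan30.3° / 1.43 = 0.5844 / 1.43 = 0.4086
β = arctan(0.4086) = 22.23°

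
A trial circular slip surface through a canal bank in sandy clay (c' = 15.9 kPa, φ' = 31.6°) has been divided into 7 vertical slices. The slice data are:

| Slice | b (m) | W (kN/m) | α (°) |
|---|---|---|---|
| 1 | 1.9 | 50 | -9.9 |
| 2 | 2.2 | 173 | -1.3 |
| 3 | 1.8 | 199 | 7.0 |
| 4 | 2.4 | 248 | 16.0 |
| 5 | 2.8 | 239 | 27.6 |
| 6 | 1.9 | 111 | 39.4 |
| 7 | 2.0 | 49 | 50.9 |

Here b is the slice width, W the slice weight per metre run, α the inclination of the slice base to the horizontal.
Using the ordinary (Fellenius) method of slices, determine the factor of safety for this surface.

Ordinary method of slices: FS = Σ[c'·Δl_i + (W_i cosα_i)·tanφ'] / Σ W_i sinα_i, with Δl_i = b_i / cosα_i.
Slice 1: Δl = 1.9/cos(-9.9°) = 1.929 m; N'_1 = 50·cos(-9.9°) = 49.3; c'Δl = 30.67; W sinα = -8.6
Slice 2: Δl = 2.2/cos(-1.3°) = 2.201 m; N'_2 = 173·cos(-1.3°) = 173.0; c'Δl = 34.99; W sinα = -3.9
Slice 3: Δl = 1.8/cos7.0° = 1.814 m; N'_3 = 199·cos7.0° = 197.5; c'Δl = 28.83; W sinα = 24.3
Slice 4: Δl = 2.4/cos16.0° = 2.497 m; N'_4 = 248·cos16.0° = 238.4; c'Δl = 39.70; W sinα = 68.4
Slice 5: Δl = 2.8/cos27.6° = 3.160 m; N'_5 = 239·cos27.6° = 211.8; c'Δl = 50.24; W sinα = 110.7
Slice 6: Δl = 1.9/cos39.4° = 2.459 m; N'_6 = 111·cos39.4° = 85.8; c'Δl = 39.09; W sinα = 70.5
Slice 7: Δl = 2.0/cos50.9° = 3.171 m; N'_7 = 49·cos50.9° = 30.9; c'Δl = 50.42; W sinα = 38.0
Σc'Δl = 273.9 kN/m; ΣN' = 986.6 kN/m; ΣW sinα = 299.3 kN/m
Resisting = 273.9 + 986.6·tan31.6° = 273.9 + 607.0 = 880.9 kN/m
FS = 880.9 / 299.3 = 2.943

FS = 2.94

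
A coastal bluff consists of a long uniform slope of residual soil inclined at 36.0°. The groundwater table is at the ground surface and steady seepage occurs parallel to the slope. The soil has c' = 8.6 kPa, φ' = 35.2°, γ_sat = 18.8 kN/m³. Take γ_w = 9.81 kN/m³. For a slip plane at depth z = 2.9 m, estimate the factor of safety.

With seepage parallel to the slope and the water table at the surface, the effective normal stress on the slip plane uses the buoyant unit weight γ' = γ_sat − γ_w while the driving shear stress uses γ_sat:
FS = [c' + γ' z cos²β tanφ'] / [γ_sat z sinβ cosβ]
γ' = 18.8 − 9.81 = 8.99 kN/m³
Numerator = 8.6 + 8.99·2.9·cos²36.0°·tan35.2° = 8.6 + 8.99·2.9·0.6545·0.7054 = 20.637 kPa
Denominator = 18.8·2.9·sin36.0°·cos36.0° = 18.8·2.9·0.5878·0.8090 = 25.926 kPa
FS = 20.637 / 25.926 = 0.796

FS = 0.80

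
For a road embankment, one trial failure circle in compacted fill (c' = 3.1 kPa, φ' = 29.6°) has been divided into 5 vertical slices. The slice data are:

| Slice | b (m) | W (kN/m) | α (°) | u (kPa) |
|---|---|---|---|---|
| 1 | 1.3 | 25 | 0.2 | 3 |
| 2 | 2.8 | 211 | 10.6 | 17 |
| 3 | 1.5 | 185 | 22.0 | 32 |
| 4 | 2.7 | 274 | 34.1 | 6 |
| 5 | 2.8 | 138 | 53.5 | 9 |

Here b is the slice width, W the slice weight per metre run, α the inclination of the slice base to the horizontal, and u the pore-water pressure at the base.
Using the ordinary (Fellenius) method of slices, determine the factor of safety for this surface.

Ordinary method of slices: FS = Σ[c'·Δl_i + (W_i cosα_i − u_i·Δl_i)·tanφ'] / Σ W_i sinα_i, with Δl_i = b_i / cosα_i.
Slice 1: Δl = 1.3/cos0.2° = 1.300 m; N'_1 = 25·cos0.2° − 3·1.300 = 21.1; c'Δl = 4.03; W sinα = 0.1
Slice 2: Δl = 2.8/cos10.6° = 2.849 m; N'_2 = 211·cos10.6° − 17·2.849 = 159.0; c'Δl = 8.83; W sinα = 38.8
Slice 3: Δl = 1.5/cos22.0° = 1.618 m; N'_3 = 185·cos22.0° − 32·1.618 = 119.8; c'Δl = 5.02; W sinα = 69.3
Slice 4: Δl = 2.7/cos34.1° = 3.261 m; N'_4 = 274·cos34.1° − 6·3.261 = 207.3; c'Δl = 10.11; W sinα = 153.6
Slice 5: Δl = 2.8/cos53.5° = 4.707 m; N'_5 = 138·cos53.5° − 9·4.707 = 39.7; c'Δl = 14.59; W sinα = 110.9
Σc'Δl = 42.6 kN/m; ΣN' = 546.9 kN/m; ΣW sinα = 372.8 kN/m
Resisting = 42.6 + 546.9·tan29.6° = 42.6 + 310.7 = 353.2 kN/m
FS = 353.2 / 372.8 = 0.948

FS = 0.95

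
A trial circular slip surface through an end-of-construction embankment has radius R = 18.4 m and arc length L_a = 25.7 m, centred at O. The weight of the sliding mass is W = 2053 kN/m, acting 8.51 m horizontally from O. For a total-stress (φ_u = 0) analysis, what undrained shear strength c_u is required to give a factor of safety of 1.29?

c_u = 47.7 kPa

FS = c_u·L_a·R / (W·d), so c_u = FS·W·d / (L_a·R).
c_u = 1.29·2053·8.51 / (25.70·18.4) = 22537.6 / 472.88 = 47.66 kPa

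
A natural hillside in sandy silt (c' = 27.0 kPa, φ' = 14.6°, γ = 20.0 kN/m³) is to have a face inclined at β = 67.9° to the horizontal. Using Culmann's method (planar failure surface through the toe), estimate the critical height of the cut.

H_c = 12.03 m

Culmann's analysis gives the critical failure plane at α_cr = (β + φ')/2 = (67.9 + 14.6)/2 = 41.2°, and the critical height
H_c = (4c'/γ) · sinβ cosφ' / [1 − cos(β − φ')]
    = (4·27.0/20.0) · sin67.9°·cos14.6° / [1 − cos(53.3°)]
    = 5.400 · 0.9265·0.9677 / [1 − 0.5976]
    = 5.400 · 0.8966 / 0.4024
    = 12.03 m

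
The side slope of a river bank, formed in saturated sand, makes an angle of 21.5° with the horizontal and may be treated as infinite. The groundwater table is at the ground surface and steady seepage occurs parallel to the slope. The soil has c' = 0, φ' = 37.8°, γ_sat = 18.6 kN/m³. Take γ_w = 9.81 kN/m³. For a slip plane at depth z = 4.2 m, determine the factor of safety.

With seepage parallel to the slope and the water table at the surface, the effective normal stress on the slip plane uses the buoyant unit weight γ' = γ_sat − γ_w while the driving shear stress uses γ_sat:
FS = [c' + γ' z cos²β tanφ'] / [γ_sat z sinβ cosβ]
(For c' = 0 this reduces to FS = (γ'/γ_sat)·tanφ'/tanβ.)
γ' = 18.6 − 9.81 = 8.79 kN/m³
Numerator = 0.0 + 8.79·4.2·cos²21.5°·tan37.8° = 0.0 + 8.79·4.2·0.8657·0.7757 = 24.790 kPa
Denominator = 18.6·4.2·sin21.5°·cos21.5° = 18.6·4.2·0.3665·0.9304 = 26.639 kPa
FS = 24.790 / 26.639 = 0.931

FS = 0.93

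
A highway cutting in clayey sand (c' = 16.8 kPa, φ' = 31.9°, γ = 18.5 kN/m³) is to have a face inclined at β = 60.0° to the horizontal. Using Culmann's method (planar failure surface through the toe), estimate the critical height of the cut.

H_c = 22.66 m

Culmann's analysis gives the critical failure plane at α_cr = (β + φ')/2 = (60.0 + 31.9)/2 = 46.0°, and the critical height
H_c = (4c'/γ) · sinβ cosφ' / [1 − cos(β − φ')]
    = (4·16.8/18.5) · sin60.0°·cos31.9° / [1 − cos(28.1°)]
    = 3.632 · 0.8660·0.8490 / [1 − 0.8821]
    = 3.632 · 0.7352 / 0.1179
    = 22.66 m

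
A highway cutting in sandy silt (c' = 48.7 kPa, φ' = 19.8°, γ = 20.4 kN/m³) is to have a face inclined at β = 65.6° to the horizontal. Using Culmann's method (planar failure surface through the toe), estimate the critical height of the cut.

H_c = 27.02 m

Culmann's analysis gives the critical failure plane at α_cr = (β + φ')/2 = (65.6 + 19.8)/2 = 42.7°, and the critical height
H_c = (4c'/γ) · sinβ cosφ' / [1 − cos(β − φ')]
    = (4·48.7/20.4) · sin65.6°·cos19.8° / [1 − cos(45.8°)]
    = 9.549 · 0.9107·0.9409 / [1 − 0.6972]
    = 9.549 · 0.8568 / 0.3028
    = 27.02 m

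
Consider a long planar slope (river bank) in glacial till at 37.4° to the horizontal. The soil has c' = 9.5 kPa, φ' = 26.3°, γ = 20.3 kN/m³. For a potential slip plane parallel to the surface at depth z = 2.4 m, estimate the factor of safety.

For an infinite slope with a slip plane parallel to the surface (no pore pressure): FS = [c' + γz cos²β tanφ'] / [γz sinβ cosβ].
γz = 20.3·2.4 = 48.72 kN/m²
Numerator = 9.5 + 48.72·cos²37.4°·tan26.3° = 9.5 + 48.72·0.6311·0.4942 = 24.696 kPa
Denominator = 48.72·sin37.4°·cos37.4° = 48.72·0.6074·0.7944 = 23.508 kPa
FS = 24.696 / 23.508 = 1.051

FS = 1.05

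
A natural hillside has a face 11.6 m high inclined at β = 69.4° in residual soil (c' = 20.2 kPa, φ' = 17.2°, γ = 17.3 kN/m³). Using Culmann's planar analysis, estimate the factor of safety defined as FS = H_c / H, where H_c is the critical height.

FS = 0.93

H_c = (4c'/γ) · sinβ cosφ' / [1 − cos(β − φ')]
    = (4·20.2/17.3) · sin69.4°·cos17.2° / [1 − cos52.2°]
    = 4.671 · 0.8942 / 0.3871 = 10.79 m
FS = H_c / H = 10.79 / 11.6 = 0.930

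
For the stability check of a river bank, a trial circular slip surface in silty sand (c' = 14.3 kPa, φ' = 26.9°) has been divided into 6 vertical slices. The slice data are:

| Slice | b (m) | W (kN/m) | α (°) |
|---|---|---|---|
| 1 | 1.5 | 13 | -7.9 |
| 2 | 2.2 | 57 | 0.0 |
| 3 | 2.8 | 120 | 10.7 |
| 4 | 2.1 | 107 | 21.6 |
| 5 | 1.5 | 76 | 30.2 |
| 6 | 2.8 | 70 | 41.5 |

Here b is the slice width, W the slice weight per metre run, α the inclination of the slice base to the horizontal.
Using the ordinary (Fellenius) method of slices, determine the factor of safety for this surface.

FS = 2.84

Ordinary method of slices: FS = Σ[c'·Δl_i + (W_i cosα_i)·tanφ'] / Σ W_i sinα_i, with Δl_i = b_i / cosα_i.
Slice 1: Δl = 1.5/cos(-7.9°) = 1.514 m; N'_1 = 13·cos(-7.9°) = 12.9; c'Δl = 21.66; W sinα = -1.8
Slice 2: Δl = 2.2/cos0.0° = 2.200 m; N'_2 = 57·cos0.0° = 57.0; c'Δl = 31.46; W sinα = 0.0
Slice 3: Δl = 2.8/cos10.7° = 2.850 m; N'_3 = 120·cos10.7° = 117.9; c'Δl = 40.75; W sinα = 22.3
Slice 4: Δl = 2.1/cos21.6° = 2.259 m; N'_4 = 107·cos21.6° = 99.5; c'Δl = 32.30; W sinα = 39.4
Slice 5: Δl = 1.5/cos30.2° = 1.736 m; N'_5 = 76·cos30.2° = 65.7; c'Δl = 24.82; W sinα = 38.2
Slice 6: Δl = 2.8/cos41.5° = 3.739 m; N'_6 = 70·cos41.5° = 52.4; c'Δl = 53.46; W sinα = 46.4
Σc'Δl = 204.4 kN/m; ΣN' = 405.4 kN/m; ΣW sinα = 144.5 kN/m
Resisting = 204.4 + 405.4·tan26.9° = 204.4 + 205.7 = 410.1 kN/m
FS = 410.1 / 144.5 = 2.838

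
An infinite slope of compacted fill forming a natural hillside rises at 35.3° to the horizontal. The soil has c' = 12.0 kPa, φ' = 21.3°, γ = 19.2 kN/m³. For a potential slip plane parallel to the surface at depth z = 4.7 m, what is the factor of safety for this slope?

For an infinite slope with a slip plane parallel to the surface (no pore pressure): FS = [c' + γz cos²β tanφ'] / [γz sinβ cosβ].
γz = 19.2·4.7 = 90.24 kN/m²
Numerator = 12.0 + 90.24·cos²35.3°·tan21.3° = 12.0 + 90.24·0.6661·0.3899 = 35.435 kPa
Denominator = 90.24·sin35.3°·cos35.3° = 90.24·0.5779·0.8161 = 42.558 kPa
FS = 35.435 / 42.558 = 0.833

FS = 0.83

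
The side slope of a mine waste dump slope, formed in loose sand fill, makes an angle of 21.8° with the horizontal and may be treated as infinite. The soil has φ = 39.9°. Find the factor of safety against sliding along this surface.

For a dry cohesionless infinite slope the factor of safety is FS = tanφ / tanβ.
FS = tan39.9° / tan21.8° = 0.8361 / 0.4000 = 2.090

FS = 2.09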